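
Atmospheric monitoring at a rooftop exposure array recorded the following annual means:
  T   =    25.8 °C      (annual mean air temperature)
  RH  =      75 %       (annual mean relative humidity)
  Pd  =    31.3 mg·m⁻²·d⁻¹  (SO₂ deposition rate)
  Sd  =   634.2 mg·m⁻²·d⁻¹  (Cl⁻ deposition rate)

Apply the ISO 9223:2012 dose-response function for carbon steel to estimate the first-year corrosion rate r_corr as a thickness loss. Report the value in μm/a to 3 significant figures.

carbon steel: f(T) = -0.054·(T−10) [T>10 °C] = -0.8532
  SO₂ term: 1.77·31.3^0.52·exp(0.02·75-0.8532) = 20.26
  Cl⁻ term: 0.102·634.2^0.62·exp(0.033·75+0.04·25.8) = 185.8
  r_corr = 20.26 + 185.8 = 206.1 μm/a

r_corr = 206 μm/a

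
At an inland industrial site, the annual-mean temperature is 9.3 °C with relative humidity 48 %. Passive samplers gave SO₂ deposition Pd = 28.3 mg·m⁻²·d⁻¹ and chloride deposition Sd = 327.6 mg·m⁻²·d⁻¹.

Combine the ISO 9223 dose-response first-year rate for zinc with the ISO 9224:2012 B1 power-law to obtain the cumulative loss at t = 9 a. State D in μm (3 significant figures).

zinc: T≤10 °C ⇒ hinge +0.038·(9.3−10) = -0.0266
  sulphur-dioxide contribution → 0.4974 μm/a
  chloride contribution → 1.538 μm/a
  total first-year rate 2.035 μm/a
ISO 9224: D(t) = r_corr · t^b with b = 0.813 (zinc, B1)
  D(9) = 2.035 × 9^0.813 = 2.035 × 5.968 = 12.14 μm

D(9) = 12.1 μm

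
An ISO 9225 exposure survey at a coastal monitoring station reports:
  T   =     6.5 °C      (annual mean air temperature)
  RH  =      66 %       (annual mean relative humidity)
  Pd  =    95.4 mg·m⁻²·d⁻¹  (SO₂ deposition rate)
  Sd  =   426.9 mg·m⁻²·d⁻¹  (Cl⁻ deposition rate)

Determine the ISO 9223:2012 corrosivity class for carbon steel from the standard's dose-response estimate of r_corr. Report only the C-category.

carbon steel: f(T) = +0.150·(T−10) [T≤10 °C] = -0.5250
  Pd branch = 1.77·Pd^0.52·e^(0.02·RH+f) = 41.94 μm/a
  Sd branch = 0.102·Sd^0.62·e^(0.033·RH+0.04·T) = 49.91 μm/a
  r_corr = 41.94 + 49.91 = 91.85 μm/a
91.9 μm/a falls in (80, 200] for carbon steel → category C5

C5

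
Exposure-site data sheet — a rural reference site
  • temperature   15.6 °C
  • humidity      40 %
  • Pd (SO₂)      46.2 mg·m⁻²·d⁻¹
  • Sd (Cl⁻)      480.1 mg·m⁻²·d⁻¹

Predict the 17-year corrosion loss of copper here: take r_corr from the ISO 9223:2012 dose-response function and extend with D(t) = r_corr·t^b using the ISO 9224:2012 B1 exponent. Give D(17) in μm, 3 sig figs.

copper: f(T) = -0.080·(T−10) [T>10 °C] = -0.4480
  Pd branch = 0.0053·Pd^0.26·e^(0.059·RH+f) = 0.09715 μm/a
  Cl⁻ term: 0.01025·480.1^0.27·exp(0.036·40+0.049·15.6) = 0.4921
  r_corr = 0.09715 + 0.4921 = 0.5892 μm/a
Power-law: D(17) = r_corr · 17^0.667
  D(17) = 0.5892 × 17^0.667 = 0.5892 × 6.618 = 3.899 μm

D(17) = 3.90 μm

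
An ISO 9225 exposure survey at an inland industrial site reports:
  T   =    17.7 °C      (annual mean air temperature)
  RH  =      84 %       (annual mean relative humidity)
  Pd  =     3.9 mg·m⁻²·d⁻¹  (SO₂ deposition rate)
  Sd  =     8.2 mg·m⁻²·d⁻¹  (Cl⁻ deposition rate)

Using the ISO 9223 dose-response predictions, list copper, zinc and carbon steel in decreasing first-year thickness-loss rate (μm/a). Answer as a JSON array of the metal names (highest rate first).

copper: T>10 °C ⇒ hinge -0.080·(17.7−10) = -0.6160
  sulphur-dioxide contribution → 0.5791 μm/a
  chloride contribution → 0.886 μm/a
  ⇒ r_corr(copper) = 1.465 μm/a
zinc: T>10 °C ⇒ hinge -0.071·(17.7−10) = -0.5467
  sulphur-dioxide contribution → 0.6477 μm/a
  chloride contribution → 0.5119 μm/a
  ⇒ r_corr(zinc) = 1.16 μm/a
carbon steel: T>10 °C ⇒ hinge -0.054·(17.7−10) = -0.4158
  sulphur-dioxide contribution → 12.72 μm/a
  chloride contribution → 12.2 μm/a
  ⇒ r_corr(carbon steel) = 24.92 μm/a
Ordering by μm/a: carbon steel (24.9) > copper (1.47) > zinc (1.16)

["carbon steel", "copper", "zinc"]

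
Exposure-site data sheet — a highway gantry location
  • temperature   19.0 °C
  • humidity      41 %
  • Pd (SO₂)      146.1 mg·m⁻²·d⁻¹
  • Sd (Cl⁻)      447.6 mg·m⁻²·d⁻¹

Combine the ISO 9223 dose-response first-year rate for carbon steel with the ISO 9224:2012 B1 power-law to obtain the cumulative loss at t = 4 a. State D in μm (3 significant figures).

carbon steel: temperature factor f = -0.054·(9.0) = -0.4860
  sulphur-dioxide contribution → 33.01 μm/a
  chloride contribution → 37.14 μm/a
  total first-year rate 70.15 μm/a
Power-law: D(4) = r_corr · 4^0.523
  D(4) = 70.15 × 4^0.523 = 70.15 × 2.065 = 144.8 μm

D(4) = 145 μm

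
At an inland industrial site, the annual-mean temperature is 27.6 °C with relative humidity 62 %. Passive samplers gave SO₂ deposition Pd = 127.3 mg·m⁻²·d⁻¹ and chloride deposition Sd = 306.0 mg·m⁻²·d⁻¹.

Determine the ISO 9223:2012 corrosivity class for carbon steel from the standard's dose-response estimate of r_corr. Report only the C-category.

C5

carbon steel: T>10 °C ⇒ hinge -0.054·(27.6−10) = -0.9504
  sulphur-dioxide contribution → 29.39 μm/a
  chloride contribution → 82.75 μm/a
  ⇒ r_corr(carbon steel) = 112.1 μm/a
ISO 9223 Table 2 (carbon steel): 80 < 112 ≤ 200 μm/a ⇒ C5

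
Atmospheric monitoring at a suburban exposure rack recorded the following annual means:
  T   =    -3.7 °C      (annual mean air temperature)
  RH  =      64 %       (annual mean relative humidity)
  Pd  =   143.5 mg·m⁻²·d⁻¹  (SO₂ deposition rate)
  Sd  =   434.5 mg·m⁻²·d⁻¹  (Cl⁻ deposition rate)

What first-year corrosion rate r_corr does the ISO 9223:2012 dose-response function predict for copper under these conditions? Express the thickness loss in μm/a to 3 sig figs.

copper: f(T) = +0.126·(T−10) [T≤10 °C] = -1.7262
  Pd branch = 0.0053·Pd^0.26·e^(0.059·RH+f) = 0.1497 μm/a
  Cl⁻ term: 0.01025·434.5^0.27·exp(0.036·64+0.049·-3.7) = 0.4414
  r_corr = 0.1497 + 0.4414 = 0.5911 μm/a

r_corr = 0.591 μm/a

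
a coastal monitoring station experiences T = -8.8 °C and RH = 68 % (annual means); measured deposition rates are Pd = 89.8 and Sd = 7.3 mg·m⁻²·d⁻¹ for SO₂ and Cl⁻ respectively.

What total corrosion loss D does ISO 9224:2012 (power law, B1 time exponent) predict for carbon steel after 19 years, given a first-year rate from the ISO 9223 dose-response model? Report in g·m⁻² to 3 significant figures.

D(19) = 241 g·m⁻²

carbon steel: f(T) = +0.150·(T−10) [T≤10 °C] = -2.8200
  Pd branch = 1.77·Pd^0.52·e^(0.02·RH+f) = 4.262 μm/a
  Sd branch = 0.102·Sd^0.62·e^(0.033·RH+0.04·T) = 2.32 μm/a
  sum: 4.262 + 2.32 → r_corr = 6.582 μm/a
Power-law: D(19) = r_corr · 19^0.523
  D(19) = 6.582 × 19^0.523 = 6.582 × 4.664 = 30.7 μm
  Mass loss = 30.7 μm × 7.85 g/cm³ = 241 g·m⁻²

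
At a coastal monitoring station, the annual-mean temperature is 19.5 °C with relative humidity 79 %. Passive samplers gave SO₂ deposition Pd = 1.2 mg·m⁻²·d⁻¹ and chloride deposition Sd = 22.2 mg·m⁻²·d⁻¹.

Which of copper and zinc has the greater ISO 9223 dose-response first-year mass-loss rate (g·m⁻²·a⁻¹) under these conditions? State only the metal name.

copper

copper: temperature factor f = -0.080·(9.5) = -0.7600
  SO₂ term: 0.0053·1.2^0.26·exp(0.059·79-0.7600) = 0.2748
  Sd branch = 0.01025·Sd^0.27·e^(0.036·RH+0.049·T) = 1.058 μm/a
  sum: 0.2748 + 1.058 → r_corr = 1.332 μm/a
  mass loss = 1.332 μm/a × 8.96 g/cm³ = 11.94 g·m⁻²·a⁻¹
zinc: T>10 °C ⇒ hinge -0.071·(19.5−10) = -0.6745
  SO₂ term: 0.0129·1.2^0.44·exp(0.046·79-0.6745) = 0.2696
  Cl⁻ term: 0.0175·22.2^0.57·exp(0.008·79+0.085·19.5) = 1.011
  r_corr = 0.2696 + 1.011 = 1.281 μm/a
  mass loss = 1.281 μm/a × 7.14 g/cm³ = 9.144 g·m⁻²·a⁻¹
Ordering by g·m⁻²·a⁻¹: copper (11.9) > zinc (9.14)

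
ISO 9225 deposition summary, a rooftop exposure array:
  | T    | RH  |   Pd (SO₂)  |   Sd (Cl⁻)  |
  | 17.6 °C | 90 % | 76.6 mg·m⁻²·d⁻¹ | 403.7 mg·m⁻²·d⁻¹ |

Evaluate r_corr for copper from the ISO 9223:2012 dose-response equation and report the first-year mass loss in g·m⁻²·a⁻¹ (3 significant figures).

r_corr = 44.2 g·m⁻²·a⁻¹

copper: temperature factor f = -0.080·(7.6) = -0.6080
  SO₂ term: 0.0053·76.6^0.26·exp(0.059·90-0.6080) = 1.804
  Cl⁻ term: 0.01025·403.7^0.27·exp(0.036·90+0.049·17.6) = 3.133
  sum: 1.804 + 3.133 → r_corr = 4.937 μm/a
Convert to mass loss: 4.937 μm/a × 8.96 g/cm³ = 44.24 g·m⁻²·a⁻¹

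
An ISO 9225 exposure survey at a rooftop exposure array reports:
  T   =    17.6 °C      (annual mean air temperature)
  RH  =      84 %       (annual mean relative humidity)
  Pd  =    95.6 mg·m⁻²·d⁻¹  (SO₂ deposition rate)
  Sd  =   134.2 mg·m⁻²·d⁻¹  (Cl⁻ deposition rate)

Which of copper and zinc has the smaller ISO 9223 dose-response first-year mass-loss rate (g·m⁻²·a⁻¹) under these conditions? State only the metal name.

copper

copper: T>10 °C ⇒ hinge -0.080·(17.6−10) = -0.6080
  sulphur-dioxide contribution → 1.341 μm/a
  chloride contribution → 1.875 μm/a
  total first-year rate 3.216 μm/a
  mass loss = 3.216 μm/a × 8.96 g/cm³ = 28.82 g·m⁻²·a⁻¹
zinc: f(T) = -0.071·(T−10) [T>10 °C] = -0.5396
  sulphur-dioxide contribution → 2.665 μm/a
  chloride contribution → 2.497 μm/a
  total first-year rate 5.162 μm/a
  mass loss = 5.162 μm/a × 7.14 g/cm³ = 36.86 g·m⁻²·a⁻¹
Ordering by g·m⁻²·a⁻¹: zinc (36.9) > copper (28.8)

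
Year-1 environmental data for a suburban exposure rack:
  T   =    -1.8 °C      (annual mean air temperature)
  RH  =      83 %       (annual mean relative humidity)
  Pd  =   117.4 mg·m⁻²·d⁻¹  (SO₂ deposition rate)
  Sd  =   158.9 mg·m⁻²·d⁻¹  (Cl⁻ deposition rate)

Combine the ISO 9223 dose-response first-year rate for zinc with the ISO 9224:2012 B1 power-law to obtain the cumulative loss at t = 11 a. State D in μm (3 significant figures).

zinc: temperature factor f = +0.038·(-11.8) = -0.4484
  SO₂ term: 0.0129·117.4^0.44·exp(0.046·83-0.4484) = 3.052
  Cl⁻ term: 0.0175·158.9^0.57·exp(0.008·83+0.085·-1.8) = 0.5243
  sum: 3.052 + 0.5243 → r_corr = 3.577 μm/a
Long-term exponent b (ISO 9224 Table 2, B1) = 0.813
  D(11) = 3.577 × 11^0.813 = 3.577 × 7.025 = 25.13 μm

D(11) = 25.1 μm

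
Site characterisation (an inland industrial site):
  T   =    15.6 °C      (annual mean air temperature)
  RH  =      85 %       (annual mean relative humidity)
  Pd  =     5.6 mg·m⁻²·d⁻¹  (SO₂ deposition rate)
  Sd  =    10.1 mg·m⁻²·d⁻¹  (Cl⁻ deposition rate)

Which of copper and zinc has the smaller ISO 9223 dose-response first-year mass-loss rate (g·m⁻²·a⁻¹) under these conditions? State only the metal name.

zinc

copper: f(T) = -0.080·(T−10) [T>10 °C] = -0.4480
  sulphur-dioxide contribution → 0.7984 μm/a
  chloride contribution → 0.8766 μm/a
  ⇒ r_corr(copper) = 1.675 μm/a
  mass loss = 1.675 μm/a × 8.96 g/cm³ = 15.01 g·m⁻²·a⁻¹
zinc: f(T) = -0.071·(T−10) [T>10 °C] = -0.3976
  sulphur-dioxide contribution → 0.923 μm/a
  chloride contribution → 0.4861 μm/a
  total first-year rate 1.409 μm/a
  mass loss = 1.409 μm/a × 7.14 g/cm³ = 10.06 g·m⁻²·a⁻¹
Ordering by g·m⁻²·a⁻¹: copper (15) > zinc (10.1)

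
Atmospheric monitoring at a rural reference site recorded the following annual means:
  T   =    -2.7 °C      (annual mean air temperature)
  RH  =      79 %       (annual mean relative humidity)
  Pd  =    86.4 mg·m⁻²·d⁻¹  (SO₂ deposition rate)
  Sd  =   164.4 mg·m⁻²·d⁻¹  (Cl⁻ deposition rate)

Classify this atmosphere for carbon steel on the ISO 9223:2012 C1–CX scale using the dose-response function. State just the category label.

carbon steel: f(T) = +0.150·(T−10) [T≤10 °C] = -1.9050
  Pd branch = 1.77·Pd^0.52·e^(0.02·RH+f) = 13 μm/a
  Sd branch = 0.102·Sd^0.62·e^(0.033·RH+0.04·T) = 29.36 μm/a
  sum: 13 + 29.36 → r_corr = 42.36 μm/a
Category bounds: 25…50 μm/a bracket r_corr ⇒ C3

C3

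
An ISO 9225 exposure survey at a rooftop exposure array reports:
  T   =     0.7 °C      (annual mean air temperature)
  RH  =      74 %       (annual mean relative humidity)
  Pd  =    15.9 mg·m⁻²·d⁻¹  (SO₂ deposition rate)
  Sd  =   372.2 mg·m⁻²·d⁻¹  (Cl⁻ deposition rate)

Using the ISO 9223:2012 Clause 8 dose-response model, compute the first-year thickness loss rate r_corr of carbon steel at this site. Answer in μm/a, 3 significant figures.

r_corr = 55.5 μm/a

carbon steel: T≤10 °C ⇒ hinge +0.150·(0.7−10) = -1.3950
  sulphur-dioxide contribution → 8.121 μm/a
  chloride contribution → 47.34 μm/a
  total first-year rate 55.46 μm/a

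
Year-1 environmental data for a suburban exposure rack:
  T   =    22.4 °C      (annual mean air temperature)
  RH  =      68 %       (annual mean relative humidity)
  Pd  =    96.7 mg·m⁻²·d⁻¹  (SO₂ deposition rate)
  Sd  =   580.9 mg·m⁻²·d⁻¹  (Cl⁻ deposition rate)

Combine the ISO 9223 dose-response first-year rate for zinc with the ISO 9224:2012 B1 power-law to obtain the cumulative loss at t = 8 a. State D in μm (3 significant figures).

D(8) = 46.2 μm

zinc: f(T) = -0.071·(T−10) [T>10 °C] = -0.8804
  sulphur-dioxide contribution → 0.9126 μm/a
  chloride contribution → 7.616 μm/a
  ⇒ r_corr(zinc) = 8.529 μm/a
Power-law: D(8) = r_corr · 8^0.813
  D(8) = 8.529 × 8^0.813 = 8.529 × 5.423 = 46.25 μm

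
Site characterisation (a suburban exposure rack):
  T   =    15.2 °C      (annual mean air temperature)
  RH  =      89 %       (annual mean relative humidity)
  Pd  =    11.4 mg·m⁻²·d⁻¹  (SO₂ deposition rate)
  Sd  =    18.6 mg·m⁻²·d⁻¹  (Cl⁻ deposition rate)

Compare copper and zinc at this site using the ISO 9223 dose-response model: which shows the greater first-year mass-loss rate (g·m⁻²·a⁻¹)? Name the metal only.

copper

copper: T>10 °C ⇒ hinge -0.080·(15.2−10) = -0.4160
  sulphur-dioxide contribution → 1.256 μm/a
  chloride contribution → 1.171 μm/a
  total first-year rate 2.426 μm/a
  mass loss = 2.426 μm/a × 8.96 g/cm³ = 21.74 g·m⁻²·a⁻¹
zinc: f(T) = -0.071·(T−10) [T>10 °C] = -0.3692
  sulphur-dioxide contribution → 1.561 μm/a
  chloride contribution → 0.687 μm/a
  total first-year rate 2.248 μm/a
  mass loss = 2.248 μm/a × 7.14 g/cm³ = 16.05 g·m⁻²·a⁻¹
Ordering by g·m⁻²·a⁻¹: copper (21.7) > zinc (16)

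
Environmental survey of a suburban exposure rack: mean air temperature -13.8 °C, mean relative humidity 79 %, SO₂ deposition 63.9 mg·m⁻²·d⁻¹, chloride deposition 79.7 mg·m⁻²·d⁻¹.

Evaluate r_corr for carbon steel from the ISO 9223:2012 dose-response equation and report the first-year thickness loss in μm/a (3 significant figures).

carbon steel: T≤10 °C ⇒ hinge +0.150·(-13.8−10) = -3.5700
  Pd branch = 1.77·Pd^0.52·e^(0.02·RH+f) = 2.102 μm/a
  Cl⁻ term: 0.102·79.7^0.62·exp(0.033·79+0.04·-13.8) = 12.02
  sum: 2.102 + 12.02 → r_corr = 14.12 μm/a

r_corr = 14.1 μm/a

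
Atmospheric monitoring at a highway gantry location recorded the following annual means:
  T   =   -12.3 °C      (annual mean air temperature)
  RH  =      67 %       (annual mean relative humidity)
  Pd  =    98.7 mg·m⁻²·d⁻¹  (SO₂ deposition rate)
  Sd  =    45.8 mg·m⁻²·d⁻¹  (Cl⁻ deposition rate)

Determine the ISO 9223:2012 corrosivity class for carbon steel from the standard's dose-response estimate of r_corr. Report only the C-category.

carbon steel: temperature factor f = +0.150·(-22.3) = -3.3450
  Pd branch = 1.77·Pd^0.52·e^(0.02·RH+f) = 2.596 μm/a
  Sd branch = 0.102·Sd^0.62·e^(0.033·RH+0.04·T) = 6.094 μm/a
  sum: 2.596 + 6.094 → r_corr = 8.69 μm/a
8.69 μm/a falls in (1.3, 25] for carbon steel → category C2

C2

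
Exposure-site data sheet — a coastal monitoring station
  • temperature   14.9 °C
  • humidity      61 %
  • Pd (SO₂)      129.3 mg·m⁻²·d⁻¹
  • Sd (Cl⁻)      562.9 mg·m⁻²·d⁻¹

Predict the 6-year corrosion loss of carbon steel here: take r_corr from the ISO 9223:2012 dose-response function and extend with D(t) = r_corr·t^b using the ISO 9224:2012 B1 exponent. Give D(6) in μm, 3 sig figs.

carbon steel: f(T) = -0.054·(T−10) [T>10 °C] = -0.2646
  sulphur-dioxide contribution → 57.67 μm/a
  chloride contribution → 70.3 μm/a
  total first-year rate 128 μm/a
Power-law: D(6) = r_corr · 6^0.523
  D(6) = 128 × 6^0.523 = 128 × 2.553 = 326.6 μm

D(6) = 327 μm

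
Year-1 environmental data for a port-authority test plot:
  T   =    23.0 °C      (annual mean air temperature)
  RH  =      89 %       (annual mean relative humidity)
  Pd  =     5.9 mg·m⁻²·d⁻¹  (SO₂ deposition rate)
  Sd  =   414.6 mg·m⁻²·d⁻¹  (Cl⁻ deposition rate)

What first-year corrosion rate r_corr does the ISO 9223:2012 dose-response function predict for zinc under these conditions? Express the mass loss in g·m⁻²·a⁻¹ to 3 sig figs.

r_corr = 60.6 g·m⁻²·a⁻¹

zinc: temperature factor f = -0.071·(13.0) = -0.9230
  Pd branch = 0.0129·Pd^0.44·e^(0.046·RH+f) = 0.6713 μm/a
  Cl⁻ term: 0.0175·414.6^0.57·exp(0.008·89+0.085·23.0) = 7.823
  sum: 0.6713 + 7.823 → r_corr = 8.494 μm/a
Convert to mass loss: 8.494 μm/a × 7.14 g/cm³ = 60.65 g·m⁻²·a⁻¹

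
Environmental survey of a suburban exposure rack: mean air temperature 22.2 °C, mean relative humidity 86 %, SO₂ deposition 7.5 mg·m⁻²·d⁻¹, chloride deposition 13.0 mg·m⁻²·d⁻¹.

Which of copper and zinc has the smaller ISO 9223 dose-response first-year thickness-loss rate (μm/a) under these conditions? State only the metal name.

copper: temperature factor f = -0.080·(12.2) = -0.9760
  sulphur-dioxide contribution → 0.5389 μm/a
  chloride contribution → 1.344 μm/a
  total first-year rate 1.883 μm/a
zinc: T>10 °C ⇒ hinge -0.071·(22.2−10) = -0.8662
  sulphur-dioxide contribution → 0.6879 μm/a
  chloride contribution → 0.9915 μm/a
  total first-year rate 1.679 μm/a
Ordering by μm/a: copper (1.88) > zinc (1.68)

zinc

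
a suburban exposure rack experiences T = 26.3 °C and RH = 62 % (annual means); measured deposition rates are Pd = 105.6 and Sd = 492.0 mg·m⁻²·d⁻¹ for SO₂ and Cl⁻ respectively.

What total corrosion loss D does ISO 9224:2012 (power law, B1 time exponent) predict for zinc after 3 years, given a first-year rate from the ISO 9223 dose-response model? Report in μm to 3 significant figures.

zinc: f(T) = -0.071·(T−10) [T>10 °C] = -1.1573
  Pd branch = 0.0129·Pd^0.44·e^(0.046·RH+f) = 0.5458 μm/a
  Sd branch = 0.0175·Sd^0.57·e^(0.008·RH+0.085·T) = 9.199 μm/a
  r_corr = 0.5458 + 9.199 = 9.745 μm/a
ISO 9224: D(t) = r_corr · t^b with b = 0.813 (zinc, B1)
  D(3) = 9.745 × 3^0.813 = 9.745 × 2.443 = 23.8 μm

D(3) = 23.8 μm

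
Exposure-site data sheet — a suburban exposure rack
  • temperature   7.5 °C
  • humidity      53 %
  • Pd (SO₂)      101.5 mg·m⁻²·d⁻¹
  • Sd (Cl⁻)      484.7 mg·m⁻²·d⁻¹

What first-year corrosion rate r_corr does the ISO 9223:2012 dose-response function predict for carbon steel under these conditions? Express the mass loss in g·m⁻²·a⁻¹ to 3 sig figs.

r_corr = 592 g·m⁻²·a⁻¹

carbon steel: temperature factor f = +0.150·(-2.5) = -0.3750
  Pd branch = 1.77·Pd^0.52·e^(0.02·RH+f) = 38.8 μm/a
  Cl⁻ term: 0.102·484.7^0.62·exp(0.033·53+0.04·7.5) = 36.6
  r_corr = 38.8 + 36.6 = 75.4 μm/a
Convert to mass loss: 75.4 μm/a × 7.85 g/cm³ = 591.9 g·m⁻²·a⁻¹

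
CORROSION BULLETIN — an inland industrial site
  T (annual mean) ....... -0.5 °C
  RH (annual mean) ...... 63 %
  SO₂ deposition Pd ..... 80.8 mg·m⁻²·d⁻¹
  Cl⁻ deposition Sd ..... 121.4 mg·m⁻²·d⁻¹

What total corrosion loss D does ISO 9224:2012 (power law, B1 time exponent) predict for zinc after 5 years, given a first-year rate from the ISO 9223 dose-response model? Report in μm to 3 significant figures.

zinc: T≤10 °C ⇒ hinge +0.038·(-0.5−10) = -0.3990
  sulphur-dioxide contribution → 1.084 μm/a
  chloride contribution → 0.428 μm/a
  ⇒ r_corr(zinc) = 1.512 μm/a
Power-law: D(5) = r_corr · 5^0.813
  D(5) = 1.512 × 5^0.813 = 1.512 × 3.701 = 5.596 μm

D(5) = 5.60 μm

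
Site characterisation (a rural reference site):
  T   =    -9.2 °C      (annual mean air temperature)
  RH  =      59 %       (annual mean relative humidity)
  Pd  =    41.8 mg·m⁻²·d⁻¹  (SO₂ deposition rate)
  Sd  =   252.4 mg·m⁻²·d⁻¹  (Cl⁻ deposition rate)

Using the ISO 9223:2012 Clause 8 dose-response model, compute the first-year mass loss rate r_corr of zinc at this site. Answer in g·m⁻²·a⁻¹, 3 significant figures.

zinc: f(T) = +0.038·(T−10) [T≤10 °C] = -0.7296
  sulphur-dioxide contribution → 0.485 μm/a
  chloride contribution → 0.3003 μm/a
  total first-year rate 0.7853 μm/a
Convert to mass loss: 0.7853 μm/a × 7.14 g/cm³ = 5.607 g·m⁻²·a⁻¹

r_corr = 5.61 g·m⁻²·a⁻¹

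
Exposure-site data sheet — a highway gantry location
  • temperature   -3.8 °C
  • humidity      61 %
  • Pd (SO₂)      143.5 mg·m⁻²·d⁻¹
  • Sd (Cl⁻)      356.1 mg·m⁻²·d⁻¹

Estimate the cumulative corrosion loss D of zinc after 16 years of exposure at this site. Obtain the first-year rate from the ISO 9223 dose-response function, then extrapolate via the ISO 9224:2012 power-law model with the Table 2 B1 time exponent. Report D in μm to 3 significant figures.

D(16) = 16.3 μm

zinc: T≤10 °C ⇒ hinge +0.038·(-3.8−10) = -0.5244
  sulphur-dioxide contribution → 1.123 μm/a
  chloride contribution → 0.5876 μm/a
  total first-year rate 1.711 μm/a
Long-term exponent b (ISO 9224 Table 2, B1) = 0.813
  D(16) = 1.711 × 16^0.813 = 1.711 × 9.527 = 16.3 μm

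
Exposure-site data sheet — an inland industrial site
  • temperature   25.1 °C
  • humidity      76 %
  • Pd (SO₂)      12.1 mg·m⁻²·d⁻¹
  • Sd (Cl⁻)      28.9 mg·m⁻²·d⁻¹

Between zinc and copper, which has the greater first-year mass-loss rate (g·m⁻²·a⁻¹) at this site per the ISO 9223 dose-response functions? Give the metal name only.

zinc

zinc: T>10 °C ⇒ hinge -0.071·(25.1−10) = -1.0721
  SO₂ term: 0.0129·12.1^0.44·exp(0.046·76-1.0721) = 0.4362
  Sd branch = 0.0175·Sd^0.57·e^(0.008·RH+0.085·T) = 1.847 μm/a
  r_corr = 0.4362 + 1.847 = 2.283 μm/a
  mass loss = 2.283 μm/a × 7.14 g/cm³ = 16.3 g·m⁻²·a⁻¹
copper: T>10 °C ⇒ hinge -0.080·(25.1−10) = -1.2080
  SO₂ term: 0.0053·12.1^0.26·exp(0.059·76-1.2080) = 0.2683
  Sd branch = 0.01025·Sd^0.27·e^(0.036·RH+0.049·T) = 1.341 μm/a
  sum: 0.2683 + 1.341 → r_corr = 1.61 μm/a
  mass loss = 1.61 μm/a × 8.96 g/cm³ = 14.42 g·m⁻²·a⁻¹
Ordering by g·m⁻²·a⁻¹: zinc (16.3) > copper (14.4)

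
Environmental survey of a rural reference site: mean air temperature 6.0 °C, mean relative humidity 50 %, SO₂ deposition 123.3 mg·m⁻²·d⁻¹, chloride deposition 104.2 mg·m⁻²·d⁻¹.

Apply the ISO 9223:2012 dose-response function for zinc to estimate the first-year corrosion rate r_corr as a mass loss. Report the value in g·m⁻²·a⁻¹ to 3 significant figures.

zinc: temperature factor f = +0.038·(-4.0) = -0.1520
  sulphur-dioxide contribution → 0.9193 μm/a
  chloride contribution → 0.6144 μm/a
  ⇒ r_corr(zinc) = 1.534 μm/a
Convert to mass loss: 1.534 μm/a × 7.14 g/cm³ = 10.95 g·m⁻²·a⁻¹

r_corr = 11.0 g·m⁻²·a⁻¹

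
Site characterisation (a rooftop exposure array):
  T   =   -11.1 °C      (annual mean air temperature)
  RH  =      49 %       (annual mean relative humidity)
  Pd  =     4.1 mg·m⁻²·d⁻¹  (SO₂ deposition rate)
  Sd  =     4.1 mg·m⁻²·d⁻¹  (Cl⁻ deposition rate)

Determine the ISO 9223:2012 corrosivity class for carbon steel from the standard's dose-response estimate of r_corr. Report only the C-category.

C1

carbon steel: T≤10 °C ⇒ hinge +0.150·(-11.1−10) = -3.1650
  sulphur-dioxide contribution → 0.4147 μm/a
  chloride contribution → 0.7906 μm/a
  total first-year rate 1.205 μm/a
ISO 9223 Table 2 (carbon steel): 0 < 1.21 ≤ 1.3 μm/a ⇒ C1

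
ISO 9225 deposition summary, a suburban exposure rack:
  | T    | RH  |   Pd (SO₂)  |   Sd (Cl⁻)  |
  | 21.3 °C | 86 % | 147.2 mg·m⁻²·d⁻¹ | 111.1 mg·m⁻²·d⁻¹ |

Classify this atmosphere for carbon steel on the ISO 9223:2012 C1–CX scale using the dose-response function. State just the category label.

carbon steel: f(T) = -0.054·(T−10) [T>10 °C] = -0.6102
  Pd branch = 1.77·Pd^0.52·e^(0.02·RH+f) = 71.99 μm/a
  Cl⁻ term: 0.102·111.1^0.62·exp(0.033·86+0.04·21.3) = 75.77
  sum: 71.99 + 75.77 → r_corr = 147.8 μm/a
148 μm/a falls in (80, 200] for carbon steel → category C5

C5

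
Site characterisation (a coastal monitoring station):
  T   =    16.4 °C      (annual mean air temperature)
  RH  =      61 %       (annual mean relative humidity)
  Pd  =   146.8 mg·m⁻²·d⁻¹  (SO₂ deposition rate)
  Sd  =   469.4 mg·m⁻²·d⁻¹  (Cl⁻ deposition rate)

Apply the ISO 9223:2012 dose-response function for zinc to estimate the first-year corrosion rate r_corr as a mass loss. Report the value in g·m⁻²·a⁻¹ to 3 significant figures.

zinc: T>10 °C ⇒ hinge -0.071·(16.4−10) = -0.4544
  Pd branch = 0.0129·Pd^0.44·e^(0.046·RH+f) = 1.217 μm/a
  Cl⁻ term: 0.0175·469.4^0.57·exp(0.008·61+0.085·16.4) = 3.83
  sum: 1.217 + 3.83 → r_corr = 5.047 μm/a
Convert to mass loss: 5.047 μm/a × 7.14 g/cm³ = 36.03 g·m⁻²·a⁻¹

r_corr = 36.0 g·m⁻²·a⁻¹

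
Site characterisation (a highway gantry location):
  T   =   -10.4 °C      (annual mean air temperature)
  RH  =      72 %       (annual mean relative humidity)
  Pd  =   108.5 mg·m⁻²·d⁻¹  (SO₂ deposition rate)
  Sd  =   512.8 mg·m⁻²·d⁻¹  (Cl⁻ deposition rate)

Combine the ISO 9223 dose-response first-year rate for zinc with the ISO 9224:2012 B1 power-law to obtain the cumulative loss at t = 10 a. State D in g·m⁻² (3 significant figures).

D(10) = 80.4 g·m⁻²

zinc: temperature factor f = +0.038·(-20.4) = -0.7752
  sulphur-dioxide contribution → 1.282 μm/a
  chloride contribution → 0.4508 μm/a
  total first-year rate 1.733 μm/a
Power-law: D(10) = r_corr · 10^0.813
  D(10) = 1.733 × 10^0.813 = 1.733 × 6.501 = 11.27 μm
  Mass loss = 11.27 μm × 7.14 g/cm³ = 80.43 g·m⁻²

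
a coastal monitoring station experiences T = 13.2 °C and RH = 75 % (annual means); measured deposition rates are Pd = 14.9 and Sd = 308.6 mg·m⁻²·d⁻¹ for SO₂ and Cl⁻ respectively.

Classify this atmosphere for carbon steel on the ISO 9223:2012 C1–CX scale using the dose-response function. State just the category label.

C5

carbon steel: temperature factor f = -0.054·(3.2) = -0.1728
  sulphur-dioxide contribution → 27.19 μm/a
  chloride contribution → 71.81 μm/a
  total first-year rate 99.01 μm/a
99 μm/a falls in (80, 200] for carbon steel → category C5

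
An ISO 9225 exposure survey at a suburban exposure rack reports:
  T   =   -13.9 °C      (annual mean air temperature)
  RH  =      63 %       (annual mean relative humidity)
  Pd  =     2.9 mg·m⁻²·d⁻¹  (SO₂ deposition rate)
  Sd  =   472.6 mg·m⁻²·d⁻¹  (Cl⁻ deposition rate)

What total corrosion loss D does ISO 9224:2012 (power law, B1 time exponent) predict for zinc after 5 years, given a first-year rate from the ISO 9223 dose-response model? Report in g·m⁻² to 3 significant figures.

zinc: T≤10 °C ⇒ hinge +0.038·(-13.9−10) = -0.9082
  Pd branch = 0.0129·Pd^0.44·e^(0.046·RH+f) = 0.1507 μm/a
  Cl⁻ term: 0.0175·472.6^0.57·exp(0.008·63+0.085·-13.9) = 0.2973
  sum: 0.1507 + 0.2973 → r_corr = 0.4481 μm/a
Long-term exponent b (ISO 9224 Table 2, B1) = 0.813
  D(5) = 0.4481 × 5^0.813 = 0.4481 × 3.701 = 1.658 μm
  Mass loss = 1.658 μm × 7.14 g/cm³ = 11.84 g·m⁻²

D(5) = 11.8 g·m⁻²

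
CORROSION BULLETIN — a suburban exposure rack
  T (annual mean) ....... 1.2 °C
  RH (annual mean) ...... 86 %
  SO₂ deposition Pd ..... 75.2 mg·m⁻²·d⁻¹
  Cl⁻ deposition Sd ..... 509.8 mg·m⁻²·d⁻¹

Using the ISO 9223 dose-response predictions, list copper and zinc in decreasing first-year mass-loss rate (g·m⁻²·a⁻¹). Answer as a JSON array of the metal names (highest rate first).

["zinc", "copper"]

copper: temperature factor f = +0.126·(-8.8) = -1.1088
  Pd branch = 0.0053·Pd^0.26·e^(0.059·RH+f) = 0.8593 μm/a
  Cl⁻ term: 0.01025·509.8^0.27·exp(0.036·86+0.049·1.2) = 1.294
  sum: 0.8593 + 1.294 → r_corr = 2.153 μm/a
  mass loss = 2.153 μm/a × 8.96 g/cm³ = 19.29 g·m⁻²·a⁻¹
zinc: temperature factor f = +0.038·(-8.8) = -0.3344
  Pd branch = 0.0129·Pd^0.44·e^(0.046·RH+f) = 3.228 μm/a
  Cl⁻ term: 0.0175·509.8^0.57·exp(0.008·86+0.085·1.2) = 1.347
  r_corr = 3.228 + 1.347 = 4.575 μm/a
  mass loss = 4.575 μm/a × 7.14 g/cm³ = 32.67 g·m⁻²·a⁻¹
Ordering by g·m⁻²·a⁻¹: zinc (32.7) > copper (19.3)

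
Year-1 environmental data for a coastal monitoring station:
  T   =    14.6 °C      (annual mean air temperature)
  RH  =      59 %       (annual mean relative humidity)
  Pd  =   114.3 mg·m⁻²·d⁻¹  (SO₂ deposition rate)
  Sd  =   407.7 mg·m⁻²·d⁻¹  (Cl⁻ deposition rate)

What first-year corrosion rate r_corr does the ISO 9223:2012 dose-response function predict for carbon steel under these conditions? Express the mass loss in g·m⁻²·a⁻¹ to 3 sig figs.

r_corr = 832 g·m⁻²·a⁻¹

carbon steel: f(T) = -0.054·(T−10) [T>10 °C] = -0.2484
  Pd branch = 1.77·Pd^0.52·e^(0.02·RH+f) = 52.81 μm/a
  Sd branch = 0.102·Sd^0.62·e^(0.033·RH+0.04·T) = 53.24 μm/a
  sum: 52.81 + 53.24 → r_corr = 106.1 μm/a
Convert to mass loss: 106.1 μm/a × 7.85 g/cm³ = 832.5 g·m⁻²·a⁻¹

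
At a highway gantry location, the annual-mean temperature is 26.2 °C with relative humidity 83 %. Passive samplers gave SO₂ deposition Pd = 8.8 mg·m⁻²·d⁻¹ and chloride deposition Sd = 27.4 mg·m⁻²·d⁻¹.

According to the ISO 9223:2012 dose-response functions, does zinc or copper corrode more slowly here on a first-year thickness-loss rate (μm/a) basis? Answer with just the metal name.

zinc: T>10 °C ⇒ hinge -0.071·(26.2−10) = -1.1502
  sulphur-dioxide contribution → 0.4839 μm/a
  chloride contribution → 2.08 μm/a
  total first-year rate 2.564 μm/a
copper: f(T) = -0.080·(T−10) [T>10 °C] = -1.2960
  sulphur-dioxide contribution → 0.3418 μm/a
  chloride contribution → 1.795 μm/a
  ⇒ r_corr(copper) = 2.137 μm/a
Ordering by μm/a: zinc (2.56) > copper (2.14)

copper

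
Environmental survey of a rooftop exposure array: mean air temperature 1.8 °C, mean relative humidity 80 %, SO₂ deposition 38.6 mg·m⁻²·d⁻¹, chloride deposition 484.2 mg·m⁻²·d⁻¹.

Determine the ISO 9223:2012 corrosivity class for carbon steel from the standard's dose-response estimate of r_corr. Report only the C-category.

carbon steel: T≤10 °C ⇒ hinge +0.150·(1.8−10) = -1.2300
  sulphur-dioxide contribution → 17.13 μm/a
  chloride contribution → 70.98 μm/a
  total first-year rate 88.1 μm/a
88.1 μm/a falls in (80, 200] for carbon steel → category C5

C5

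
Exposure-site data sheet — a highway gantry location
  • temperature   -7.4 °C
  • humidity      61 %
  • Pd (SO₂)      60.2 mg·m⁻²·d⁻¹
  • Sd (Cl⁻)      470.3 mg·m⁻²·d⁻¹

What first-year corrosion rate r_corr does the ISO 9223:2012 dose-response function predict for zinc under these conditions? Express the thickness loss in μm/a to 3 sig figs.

zinc: f(T) = +0.038·(T−10) [T≤10 °C] = -0.6612
  Pd branch = 0.0129·Pd^0.44·e^(0.046·RH+f) = 0.6685 μm/a
  Sd branch = 0.0175·Sd^0.57·e^(0.008·RH+0.085·T) = 0.5071 μm/a
  sum: 0.6685 + 0.5071 → r_corr = 1.176 μm/a

r_corr = 1.18 μm/a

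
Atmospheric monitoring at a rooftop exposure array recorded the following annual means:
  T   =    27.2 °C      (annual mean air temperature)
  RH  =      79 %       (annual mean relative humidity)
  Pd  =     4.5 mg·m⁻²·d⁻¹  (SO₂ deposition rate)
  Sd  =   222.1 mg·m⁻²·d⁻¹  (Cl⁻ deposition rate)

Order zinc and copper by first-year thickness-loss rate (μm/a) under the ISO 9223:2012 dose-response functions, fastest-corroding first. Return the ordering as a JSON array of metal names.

zinc: f(T) = -0.071·(T−10) [T>10 °C] = -1.2212
  SO₂ term: 0.0129·4.5^0.44·exp(0.046·79-1.2212) = 0.2792
  Sd branch = 0.0175·Sd^0.57·e^(0.008·RH+0.085·T) = 7.23 μm/a
  r_corr = 0.2792 + 7.23 = 7.509 μm/a
copper: f(T) = -0.080·(T−10) [T>10 °C] = -1.3760
  Pd branch = 0.0053·Pd^0.26·e^(0.059·RH+f) = 0.2093 μm/a
  Sd branch = 0.01025·Sd^0.27·e^(0.036·RH+0.049·T) = 2.872 μm/a
  sum: 0.2093 + 2.872 → r_corr = 3.082 μm/a
Ordering by μm/a: zinc (7.51) > copper (3.08)

["zinc", "copper"]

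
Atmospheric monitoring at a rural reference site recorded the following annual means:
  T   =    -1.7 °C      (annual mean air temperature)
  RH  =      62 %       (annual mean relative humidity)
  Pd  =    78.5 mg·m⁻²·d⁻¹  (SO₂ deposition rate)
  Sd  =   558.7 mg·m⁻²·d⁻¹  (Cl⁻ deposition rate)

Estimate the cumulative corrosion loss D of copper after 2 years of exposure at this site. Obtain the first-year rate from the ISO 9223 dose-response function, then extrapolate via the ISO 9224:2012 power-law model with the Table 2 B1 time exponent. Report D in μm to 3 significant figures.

D(2) = 1.00 μm

copper: f(T) = +0.126·(T−10) [T≤10 °C] = -1.4742
  sulphur-dioxide contribution → 0.1463 μm/a
  chloride contribution → 0.4849 μm/a
  ⇒ r_corr(copper) = 0.6312 μm/a
Power-law: D(2) = r_corr · 2^0.667
  D(2) = 0.6312 × 2^0.667 = 0.6312 × 1.588 = 1.002 μm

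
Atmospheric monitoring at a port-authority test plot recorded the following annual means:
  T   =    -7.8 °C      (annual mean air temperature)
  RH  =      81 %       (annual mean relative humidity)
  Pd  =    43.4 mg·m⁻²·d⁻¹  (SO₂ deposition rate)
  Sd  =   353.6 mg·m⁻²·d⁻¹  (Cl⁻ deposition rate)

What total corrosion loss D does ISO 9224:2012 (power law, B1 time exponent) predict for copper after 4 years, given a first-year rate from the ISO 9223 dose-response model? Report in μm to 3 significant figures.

copper: temperature factor f = +0.126·(-17.8) = -2.2428
  sulphur-dioxide contribution → 0.1784 μm/a
  chloride contribution → 0.6299 μm/a
  total first-year rate 0.8083 μm/a
ISO 9224: D(t) = r_corr · t^b with b = 0.667 (copper, B1)
  D(4) = 0.8083 × 4^0.667 = 0.8083 × 2.521 = 2.038 μm

D(4) = 2.04 μm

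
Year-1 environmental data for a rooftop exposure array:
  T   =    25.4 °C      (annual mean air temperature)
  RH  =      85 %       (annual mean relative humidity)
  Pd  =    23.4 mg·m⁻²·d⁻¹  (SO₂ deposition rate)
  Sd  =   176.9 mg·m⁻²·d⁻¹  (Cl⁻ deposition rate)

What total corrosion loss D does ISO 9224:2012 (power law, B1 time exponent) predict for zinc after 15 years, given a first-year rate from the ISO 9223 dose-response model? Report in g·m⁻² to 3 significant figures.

zinc: temperature factor f = -0.071·(15.4) = -1.0934
  Pd branch = 0.0129·Pd^0.44·e^(0.046·RH+f) = 0.8635 μm/a
  Sd branch = 0.0175·Sd^0.57·e^(0.008·RH+0.085·T) = 5.717 μm/a
  sum: 0.8635 + 5.717 → r_corr = 6.581 μm/a
Long-term exponent b (ISO 9224 Table 2, B1) = 0.813
  D(15) = 6.581 × 15^0.813 = 6.581 × 9.04 = 59.49 μm
  Mass loss = 59.49 μm × 7.14 g/cm³ = 424.8 g·m⁻²

D(15) = 425 g·m⁻²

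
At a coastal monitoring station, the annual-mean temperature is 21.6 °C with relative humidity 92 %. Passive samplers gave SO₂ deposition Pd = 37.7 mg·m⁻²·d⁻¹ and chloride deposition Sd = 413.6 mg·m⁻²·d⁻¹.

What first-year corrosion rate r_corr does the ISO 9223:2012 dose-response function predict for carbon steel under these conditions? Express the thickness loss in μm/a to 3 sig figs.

r_corr = 250 μm/a

carbon steel: f(T) = -0.054·(T−10) [T>10 °C] = -0.6264
  sulphur-dioxide contribution → 39.33 μm/a
  chloride contribution → 211.2 μm/a
  total first-year rate 250.5 μm/a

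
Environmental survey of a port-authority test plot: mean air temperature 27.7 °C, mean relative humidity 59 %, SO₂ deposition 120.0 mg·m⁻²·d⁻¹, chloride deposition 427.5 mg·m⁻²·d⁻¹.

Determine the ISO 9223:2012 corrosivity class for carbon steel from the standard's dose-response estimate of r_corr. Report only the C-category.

carbon steel: T>10 °C ⇒ hinge -0.054·(27.7−10) = -0.9558
  SO₂ term: 1.77·120.0^0.52·exp(0.02·59-0.9558) = 26.7
  Sd branch = 0.102·Sd^0.62·e^(0.033·RH+0.04·T) = 92.59 μm/a
  r_corr = 26.7 + 92.59 = 119.3 μm/a
ISO 9223 Table 2 (carbon steel): 80 < 119 ≤ 200 μm/a ⇒ C5

C5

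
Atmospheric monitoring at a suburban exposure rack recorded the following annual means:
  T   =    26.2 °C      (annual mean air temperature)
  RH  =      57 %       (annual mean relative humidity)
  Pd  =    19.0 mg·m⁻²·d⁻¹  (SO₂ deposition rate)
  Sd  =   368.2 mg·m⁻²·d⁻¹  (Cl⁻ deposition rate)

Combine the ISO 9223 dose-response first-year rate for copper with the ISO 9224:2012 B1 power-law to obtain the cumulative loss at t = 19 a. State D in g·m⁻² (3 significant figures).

D(19) = 96.4 g·m⁻²

copper: T>10 °C ⇒ hinge -0.080·(26.2−10) = -1.2960
  Pd branch = 0.0053·Pd^0.26·e^(0.059·RH+f) = 0.09004 μm/a
  Sd branch = 0.01025·Sd^0.27·e^(0.036·RH+0.049·T) = 1.42 μm/a
  r_corr = 0.09004 + 1.42 = 1.51 μm/a
ISO 9224: D(t) = r_corr · t^b with b = 0.667 (copper, B1)
  D(19) = 1.51 × 19^0.667 = 1.51 × 7.127 = 10.76 μm
  Mass loss = 10.76 μm × 8.96 g/cm³ = 96.43 g·m⁻²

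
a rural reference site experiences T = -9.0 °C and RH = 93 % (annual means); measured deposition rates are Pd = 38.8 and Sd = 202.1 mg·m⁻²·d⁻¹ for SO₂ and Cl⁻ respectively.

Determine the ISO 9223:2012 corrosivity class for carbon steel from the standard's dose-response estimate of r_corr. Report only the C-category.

C3

carbon steel: T≤10 °C ⇒ hinge +0.150·(-9.0−10) = -2.8500
  SO₂ term: 1.77·38.8^0.52·exp(0.02·93-2.8500) = 4.408
  Cl⁻ term: 0.102·202.1^0.62·exp(0.033·93+0.04·-9.0) = 41.17
  sum: 4.408 + 41.17 → r_corr = 45.58 μm/a
45.6 μm/a falls in (25, 50] for carbon steel → category C3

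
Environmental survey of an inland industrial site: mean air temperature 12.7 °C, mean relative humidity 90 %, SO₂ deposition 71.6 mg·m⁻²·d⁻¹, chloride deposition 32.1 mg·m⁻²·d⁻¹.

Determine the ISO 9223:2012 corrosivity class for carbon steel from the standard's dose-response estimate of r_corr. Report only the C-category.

carbon steel: T>10 °C ⇒ hinge -0.054·(12.7−10) = -0.1458
  SO₂ term: 1.77·71.6^0.52·exp(0.02·90-0.1458) = 85.3
  Cl⁻ term: 0.102·32.1^0.62·exp(0.033·90+0.04·12.7) = 28.39
  sum: 85.3 + 28.39 → r_corr = 113.7 μm/a
Category bounds: 80…200 μm/a bracket r_corr ⇒ C5

C5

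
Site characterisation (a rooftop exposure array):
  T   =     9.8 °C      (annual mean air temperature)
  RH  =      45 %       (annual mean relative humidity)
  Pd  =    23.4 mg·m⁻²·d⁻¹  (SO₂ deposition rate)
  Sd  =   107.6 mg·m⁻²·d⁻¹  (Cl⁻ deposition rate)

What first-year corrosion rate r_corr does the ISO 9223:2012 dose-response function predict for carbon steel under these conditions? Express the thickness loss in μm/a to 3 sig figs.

carbon steel: T≤10 °C ⇒ hinge +0.150·(9.8−10) = -0.0300
  Pd branch = 1.77·Pd^0.52·e^(0.02·RH+f) = 21.77 μm/a
  Cl⁻ term: 0.102·107.6^0.62·exp(0.033·45+0.04·9.8) = 12.12
  r_corr = 21.77 + 12.12 = 33.89 μm/a

r_corr = 33.9 μm/a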